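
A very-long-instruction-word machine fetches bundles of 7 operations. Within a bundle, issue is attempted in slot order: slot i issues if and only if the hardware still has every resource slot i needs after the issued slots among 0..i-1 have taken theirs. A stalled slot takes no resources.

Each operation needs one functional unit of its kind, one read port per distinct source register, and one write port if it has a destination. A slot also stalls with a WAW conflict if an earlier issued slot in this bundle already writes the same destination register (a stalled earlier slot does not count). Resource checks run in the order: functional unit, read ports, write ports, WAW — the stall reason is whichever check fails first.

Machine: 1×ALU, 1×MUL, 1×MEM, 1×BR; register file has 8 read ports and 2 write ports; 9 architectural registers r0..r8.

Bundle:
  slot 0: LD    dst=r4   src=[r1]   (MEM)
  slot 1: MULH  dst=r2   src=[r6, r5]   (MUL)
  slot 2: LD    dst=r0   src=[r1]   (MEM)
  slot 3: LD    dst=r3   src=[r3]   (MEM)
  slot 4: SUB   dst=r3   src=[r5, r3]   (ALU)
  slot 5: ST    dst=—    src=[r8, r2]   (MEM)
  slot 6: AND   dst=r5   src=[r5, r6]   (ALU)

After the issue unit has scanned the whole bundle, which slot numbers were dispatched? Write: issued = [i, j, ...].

issued = [0, 1]

  0. MEM→r4 ⇒ go  {1A/1Mu/0Ld/1B | 7r 1w}
  1. MUL→r2 ⇒ go  {1A/0Mu/0Ld/1B | 5r 0w}
  2. MEM→r0 ⇒ no(FU)  {1A/0Mu/0Ld/1B | 5r 0w}
  3. MEM→r3 ⇒ no(FU)  {1A/0Mu/0Ld/1B | 5r 0w}
  4. ALU→r3 ⇒ no(WR_PORT)  {1A/0Mu/0Ld/1B | 5r 0w}
  5. MEM ⇒ no(FU)  {1A/0Mu/0Ld/1B | 5r 0w}
  6. ALU→r5 ⇒ no(WR_PORT)  {1A/0Mu/0Ld/1B | 5r 0w}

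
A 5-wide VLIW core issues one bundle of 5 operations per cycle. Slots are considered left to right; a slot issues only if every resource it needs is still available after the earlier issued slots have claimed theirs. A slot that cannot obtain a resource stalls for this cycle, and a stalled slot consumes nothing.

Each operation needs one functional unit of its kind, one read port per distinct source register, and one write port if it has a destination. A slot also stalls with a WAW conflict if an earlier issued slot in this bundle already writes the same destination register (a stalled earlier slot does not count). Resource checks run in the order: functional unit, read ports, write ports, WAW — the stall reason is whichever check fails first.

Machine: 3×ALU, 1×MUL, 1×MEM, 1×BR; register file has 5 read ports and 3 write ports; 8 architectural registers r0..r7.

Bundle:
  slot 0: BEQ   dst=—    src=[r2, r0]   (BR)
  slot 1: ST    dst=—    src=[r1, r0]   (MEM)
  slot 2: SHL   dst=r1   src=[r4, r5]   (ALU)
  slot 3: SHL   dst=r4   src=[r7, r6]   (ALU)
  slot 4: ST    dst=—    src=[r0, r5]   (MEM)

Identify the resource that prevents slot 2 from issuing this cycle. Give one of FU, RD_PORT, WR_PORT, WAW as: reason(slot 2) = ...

reason(slot 2) = RD_PORT

slot 0 (BR): ISSUE — free A3,Mu1,Ld1,B0 rp3 wp3
slot 1 (MEM): ISSUE — free A3,Mu1,Ld0,B0 rp1 wp3
slot 2 (ALU): stall RD_PORT — free A3,Mu1,Ld0,B0 rp1 wp3
slot 3 (ALU): stall RD_PORT — free A3,Mu1,Ld0,B0 rp1 wp3
slot 4 (MEM): stall FU — free A3,Mu1,Ld0,B0 rp1 wp3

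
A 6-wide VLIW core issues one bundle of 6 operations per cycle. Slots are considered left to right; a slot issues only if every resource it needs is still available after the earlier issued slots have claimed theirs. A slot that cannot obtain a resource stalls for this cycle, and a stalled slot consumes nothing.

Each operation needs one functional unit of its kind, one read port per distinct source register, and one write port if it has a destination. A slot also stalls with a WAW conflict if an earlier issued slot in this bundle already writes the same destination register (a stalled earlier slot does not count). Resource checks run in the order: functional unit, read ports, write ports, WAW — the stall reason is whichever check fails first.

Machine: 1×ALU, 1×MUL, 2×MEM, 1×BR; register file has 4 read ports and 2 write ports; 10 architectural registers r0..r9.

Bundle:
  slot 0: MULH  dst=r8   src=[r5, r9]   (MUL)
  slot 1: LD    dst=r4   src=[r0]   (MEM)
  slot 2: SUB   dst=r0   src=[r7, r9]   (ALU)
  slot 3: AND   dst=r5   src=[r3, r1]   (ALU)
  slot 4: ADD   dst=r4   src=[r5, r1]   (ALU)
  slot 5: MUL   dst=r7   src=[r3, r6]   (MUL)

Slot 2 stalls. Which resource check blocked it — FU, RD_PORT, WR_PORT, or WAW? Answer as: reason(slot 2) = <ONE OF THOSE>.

reason(slot 2) = RD_PORT

slot 0 (MUL): ISSUE — free A1,Mu0,Ld2,B1 rp2 wp1
slot 1 (MEM): ISSUE — free A1,Mu0,Ld1,B1 rp1 wp0
slot 2 (ALU): stall RD_PORT — free A1,Mu0,Ld1,B1 rp1 wp0
slot 3 (ALU): stall RD_PORT — free A1,Mu0,Ld1,B1 rp1 wp0
slot 4 (ALU): stall RD_PORT — free A1,Mu0,Ld1,B1 rp1 wp0
slot 5 (MUL): stall FU — free A1,Mu0,Ld1,B1 rp1 wp0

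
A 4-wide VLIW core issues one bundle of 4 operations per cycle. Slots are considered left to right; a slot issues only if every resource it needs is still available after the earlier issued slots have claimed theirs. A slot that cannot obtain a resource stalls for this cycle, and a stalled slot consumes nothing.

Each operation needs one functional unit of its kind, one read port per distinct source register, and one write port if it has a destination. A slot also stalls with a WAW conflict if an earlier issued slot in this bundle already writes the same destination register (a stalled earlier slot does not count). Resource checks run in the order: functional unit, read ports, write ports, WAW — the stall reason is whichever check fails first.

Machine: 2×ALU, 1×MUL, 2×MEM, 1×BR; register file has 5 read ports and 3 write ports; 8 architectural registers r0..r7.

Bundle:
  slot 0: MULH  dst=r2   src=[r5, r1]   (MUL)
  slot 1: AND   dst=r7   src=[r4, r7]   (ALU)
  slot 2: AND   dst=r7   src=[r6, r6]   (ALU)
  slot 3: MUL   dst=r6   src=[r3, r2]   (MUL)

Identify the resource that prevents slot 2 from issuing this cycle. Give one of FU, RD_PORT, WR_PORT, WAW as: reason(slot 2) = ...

  0. MUL→r2 ⇒ go  {2A/0Mu/2Ld/1B | 3r 2w}
  1. ALU→r7 ⇒ go  {1A/0Mu/2Ld/1B | 1r 1w}
  2. ALU→r7 ⇒ no(WAW)  {1A/0Mu/2Ld/1B | 1r 1w}
  3. MUL→r6 ⇒ no(FU)  {1A/0Mu/2Ld/1B | 1r 1w}

reason(slot 2) = WAW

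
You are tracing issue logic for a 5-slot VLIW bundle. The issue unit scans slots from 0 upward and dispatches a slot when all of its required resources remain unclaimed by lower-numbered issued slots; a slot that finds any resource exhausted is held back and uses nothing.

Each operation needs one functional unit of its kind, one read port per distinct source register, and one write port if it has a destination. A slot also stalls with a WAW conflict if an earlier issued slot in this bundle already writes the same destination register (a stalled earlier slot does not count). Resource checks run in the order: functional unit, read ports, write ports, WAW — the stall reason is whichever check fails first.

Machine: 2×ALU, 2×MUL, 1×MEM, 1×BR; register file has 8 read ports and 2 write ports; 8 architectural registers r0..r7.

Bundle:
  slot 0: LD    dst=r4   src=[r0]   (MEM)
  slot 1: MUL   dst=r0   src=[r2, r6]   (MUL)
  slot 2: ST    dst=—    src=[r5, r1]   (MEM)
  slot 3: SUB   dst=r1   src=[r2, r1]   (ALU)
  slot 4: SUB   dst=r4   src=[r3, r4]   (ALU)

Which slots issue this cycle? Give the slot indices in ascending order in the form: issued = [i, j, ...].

(0) want 1×MEM +1rd +1wr — yes → AL2|MU2|ME0|BR1|rd7|wr1
(1) want 1×MUL +2rd +1wr — yes → AL2|MU1|ME0|BR1|rd5|wr0
(2) want 1×MEM +2rd +0wr — FU → AL2|MU1|ME0|BR1|rd5|wr0
(3) want 1×ALU +2rd +1wr — WR_PORT → AL2|MU1|ME0|BR1|rd5|wr0
(4) want 1×ALU +2rd +1wr — WR_PORT → AL2|MU1|ME0|BR1|rd5|wr0

issued = [0, 1]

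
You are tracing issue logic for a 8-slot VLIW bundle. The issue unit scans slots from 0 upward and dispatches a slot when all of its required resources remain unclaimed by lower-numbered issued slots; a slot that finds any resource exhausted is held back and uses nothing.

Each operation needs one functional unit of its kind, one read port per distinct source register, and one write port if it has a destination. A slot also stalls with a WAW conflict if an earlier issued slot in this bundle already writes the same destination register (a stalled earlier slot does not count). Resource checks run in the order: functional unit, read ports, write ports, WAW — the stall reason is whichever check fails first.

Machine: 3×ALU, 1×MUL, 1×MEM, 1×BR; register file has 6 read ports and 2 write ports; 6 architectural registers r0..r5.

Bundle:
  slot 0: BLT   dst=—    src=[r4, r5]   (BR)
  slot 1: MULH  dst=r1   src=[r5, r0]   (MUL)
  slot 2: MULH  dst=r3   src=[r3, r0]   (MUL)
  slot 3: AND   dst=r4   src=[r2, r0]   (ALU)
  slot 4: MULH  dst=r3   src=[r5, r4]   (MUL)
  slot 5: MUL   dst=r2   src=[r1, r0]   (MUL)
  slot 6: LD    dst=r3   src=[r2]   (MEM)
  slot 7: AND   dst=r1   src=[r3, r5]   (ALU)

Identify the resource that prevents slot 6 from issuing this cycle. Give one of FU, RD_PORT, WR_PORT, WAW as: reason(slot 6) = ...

reason(slot 6) = RD_PORT

(0) want 1×BR +2rd +0wr — yes → AL3|MU1|ME1|BR0|rd4|wr2
(1) want 1×MUL +2rd +1wr — yes → AL3|MU0|ME1|BR0|rd2|wr1
(2) want 1×MUL +2rd +1wr — FU → AL3|MU0|ME1|BR0|rd2|wr1
(3) want 1×ALU +2rd +1wr — yes → AL2|MU0|ME1|BR0|rd0|wr0
(4) want 1×MUL +2rd +1wr — FU → AL2|MU0|ME1|BR0|rd0|wr0
(5) want 1×MUL +2rd +1wr — FU → AL2|MU0|ME1|BR0|rd0|wr0
(6) want 1×MEM +1rd +1wr — RD_PORT → AL2|MU0|ME1|BR0|rd0|wr0
(7) want 1×ALU +2rd +1wr — RD_PORT → AL2|MU0|ME1|BR0|rd0|wr0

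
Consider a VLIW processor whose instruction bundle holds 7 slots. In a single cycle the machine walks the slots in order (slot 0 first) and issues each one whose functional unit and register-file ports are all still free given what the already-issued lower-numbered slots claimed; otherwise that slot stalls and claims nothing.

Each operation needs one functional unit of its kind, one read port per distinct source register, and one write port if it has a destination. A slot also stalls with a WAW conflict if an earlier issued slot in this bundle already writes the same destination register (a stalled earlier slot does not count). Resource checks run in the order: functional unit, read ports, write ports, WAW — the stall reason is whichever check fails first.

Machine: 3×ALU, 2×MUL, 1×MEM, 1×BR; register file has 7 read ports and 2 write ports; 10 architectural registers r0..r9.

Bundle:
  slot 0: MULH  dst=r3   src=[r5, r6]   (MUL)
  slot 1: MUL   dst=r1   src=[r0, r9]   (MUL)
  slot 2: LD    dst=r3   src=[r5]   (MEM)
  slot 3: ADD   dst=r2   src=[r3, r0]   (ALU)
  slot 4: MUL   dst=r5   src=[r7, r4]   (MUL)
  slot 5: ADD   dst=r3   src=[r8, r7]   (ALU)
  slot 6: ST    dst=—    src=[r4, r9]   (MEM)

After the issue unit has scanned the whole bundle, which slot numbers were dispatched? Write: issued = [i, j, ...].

  0. MUL→r3 ⇒ go  {3A/1Mu/1Ld/1B | 5r 1w}
  1. MUL→r1 ⇒ go  {3A/0Mu/1Ld/1B | 3r 0w}
  2. MEM→r3 ⇒ no(WR_PORT)  {3A/0Mu/1Ld/1B | 3r 0w}
  3. ALU→r2 ⇒ no(WR_PORT)  {3A/0Mu/1Ld/1B | 3r 0w}
  4. MUL→r5 ⇒ no(FU)  {3A/0Mu/1Ld/1B | 3r 0w}
  5. ALU→r3 ⇒ no(WR_PORT)  {3A/0Mu/1Ld/1B | 3r 0w}
  6. MEM ⇒ go  {3A/0Mu/0Ld/1B | 1r 0w}

issued = [0, 1, 6]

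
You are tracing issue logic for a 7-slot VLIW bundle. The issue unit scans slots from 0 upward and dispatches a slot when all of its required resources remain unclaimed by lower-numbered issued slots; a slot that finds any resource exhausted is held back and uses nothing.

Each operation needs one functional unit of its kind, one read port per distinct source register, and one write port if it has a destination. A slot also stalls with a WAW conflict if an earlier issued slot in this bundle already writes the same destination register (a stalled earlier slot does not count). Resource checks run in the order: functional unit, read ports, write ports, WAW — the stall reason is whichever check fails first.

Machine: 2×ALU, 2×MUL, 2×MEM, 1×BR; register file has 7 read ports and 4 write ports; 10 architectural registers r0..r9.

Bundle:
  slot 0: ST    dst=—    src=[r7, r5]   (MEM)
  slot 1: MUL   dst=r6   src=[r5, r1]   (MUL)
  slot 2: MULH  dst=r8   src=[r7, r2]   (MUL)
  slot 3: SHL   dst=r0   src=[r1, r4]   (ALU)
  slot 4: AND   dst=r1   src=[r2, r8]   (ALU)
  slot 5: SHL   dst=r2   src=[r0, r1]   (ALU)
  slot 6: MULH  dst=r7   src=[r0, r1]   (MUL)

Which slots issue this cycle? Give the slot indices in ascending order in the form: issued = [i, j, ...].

issued = [0, 1, 2]

  0. MEM ⇒ go  {2A/2Mu/1Ld/1B | 5r 4w}
  1. MUL→r6 ⇒ go  {2A/1Mu/1Ld/1B | 3r 3w}
  2. MUL→r8 ⇒ go  {2A/0Mu/1Ld/1B | 1r 2w}
  3. ALU→r0 ⇒ no(RD_PORT)  {2A/0Mu/1Ld/1B | 1r 2w}
  4. ALU→r1 ⇒ no(RD_PORT)  {2A/0Mu/1Ld/1B | 1r 2w}
  5. ALU→r2 ⇒ no(RD_PORT)  {2A/0Mu/1Ld/1B | 1r 2w}
  6. MUL→r7 ⇒ no(FU)  {2A/0Mu/1Ld/1B | 1r 2w}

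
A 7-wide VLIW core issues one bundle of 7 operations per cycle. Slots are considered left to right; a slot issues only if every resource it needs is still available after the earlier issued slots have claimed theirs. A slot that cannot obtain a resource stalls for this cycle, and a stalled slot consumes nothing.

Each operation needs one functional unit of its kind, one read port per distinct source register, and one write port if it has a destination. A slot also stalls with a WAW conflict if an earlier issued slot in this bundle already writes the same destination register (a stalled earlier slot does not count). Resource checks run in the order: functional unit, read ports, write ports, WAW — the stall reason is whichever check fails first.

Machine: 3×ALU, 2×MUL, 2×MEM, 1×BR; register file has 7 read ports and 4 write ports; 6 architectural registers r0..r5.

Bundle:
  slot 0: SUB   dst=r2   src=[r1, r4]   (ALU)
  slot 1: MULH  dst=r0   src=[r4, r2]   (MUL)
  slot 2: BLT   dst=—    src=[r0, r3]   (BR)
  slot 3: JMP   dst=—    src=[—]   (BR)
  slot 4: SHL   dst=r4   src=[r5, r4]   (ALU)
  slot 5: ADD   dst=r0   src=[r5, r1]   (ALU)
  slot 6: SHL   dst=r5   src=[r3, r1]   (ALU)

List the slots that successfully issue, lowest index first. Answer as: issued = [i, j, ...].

  0. ALU→r2 ⇒ go  {2A/2Mu/2Ld/1B | 5r 3w}
  1. MUL→r0 ⇒ go  {2A/1Mu/2Ld/1B | 3r 2w}
  2. BR ⇒ go  {2A/1Mu/2Ld/0B | 1r 2w}
  3. BR ⇒ no(FU)  {2A/1Mu/2Ld/0B | 1r 2w}
  4. ALU→r4 ⇒ no(RD_PORT)  {2A/1Mu/2Ld/0B | 1r 2w}
  5. ALU→r0 ⇒ no(RD_PORT)  {2A/1Mu/2Ld/0B | 1r 2w}
  6. ALU→r5 ⇒ no(RD_PORT)  {2A/1Mu/2Ld/0B | 1r 2w}

issued = [0, 1, 2]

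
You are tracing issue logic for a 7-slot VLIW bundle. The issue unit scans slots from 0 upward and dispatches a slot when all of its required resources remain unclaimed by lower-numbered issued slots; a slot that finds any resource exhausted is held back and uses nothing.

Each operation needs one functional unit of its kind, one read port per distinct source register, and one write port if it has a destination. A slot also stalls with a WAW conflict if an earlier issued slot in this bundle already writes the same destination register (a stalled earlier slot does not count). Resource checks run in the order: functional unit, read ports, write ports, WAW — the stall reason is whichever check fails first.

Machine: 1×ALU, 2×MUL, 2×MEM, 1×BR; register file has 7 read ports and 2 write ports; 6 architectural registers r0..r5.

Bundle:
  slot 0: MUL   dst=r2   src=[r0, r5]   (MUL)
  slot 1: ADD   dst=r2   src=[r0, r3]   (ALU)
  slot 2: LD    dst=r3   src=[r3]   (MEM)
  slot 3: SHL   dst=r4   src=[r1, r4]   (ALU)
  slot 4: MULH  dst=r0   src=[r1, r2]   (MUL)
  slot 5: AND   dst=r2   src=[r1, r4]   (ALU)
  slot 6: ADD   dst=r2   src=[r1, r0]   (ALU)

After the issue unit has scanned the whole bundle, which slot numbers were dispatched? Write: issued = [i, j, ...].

slot 0 (MUL): ISSUE — free A1,Mu1,Ld2,B1 rp5 wp1
slot 1 (ALU): stall WAW — free A1,Mu1,Ld2,B1 rp5 wp1
slot 2 (MEM): ISSUE — free A1,Mu1,Ld1,B1 rp4 wp0
slot 3 (ALU): stall WR_PORT — free A1,Mu1,Ld1,B1 rp4 wp0
slot 4 (MUL): stall WR_PORT — free A1,Mu1,Ld1,B1 rp4 wp0
slot 5 (ALU): stall WR_PORT — free A1,Mu1,Ld1,B1 rp4 wp0
slot 6 (ALU): stall WR_PORT — free A1,Mu1,Ld1,B1 rp4 wp0

issued = [0, 2]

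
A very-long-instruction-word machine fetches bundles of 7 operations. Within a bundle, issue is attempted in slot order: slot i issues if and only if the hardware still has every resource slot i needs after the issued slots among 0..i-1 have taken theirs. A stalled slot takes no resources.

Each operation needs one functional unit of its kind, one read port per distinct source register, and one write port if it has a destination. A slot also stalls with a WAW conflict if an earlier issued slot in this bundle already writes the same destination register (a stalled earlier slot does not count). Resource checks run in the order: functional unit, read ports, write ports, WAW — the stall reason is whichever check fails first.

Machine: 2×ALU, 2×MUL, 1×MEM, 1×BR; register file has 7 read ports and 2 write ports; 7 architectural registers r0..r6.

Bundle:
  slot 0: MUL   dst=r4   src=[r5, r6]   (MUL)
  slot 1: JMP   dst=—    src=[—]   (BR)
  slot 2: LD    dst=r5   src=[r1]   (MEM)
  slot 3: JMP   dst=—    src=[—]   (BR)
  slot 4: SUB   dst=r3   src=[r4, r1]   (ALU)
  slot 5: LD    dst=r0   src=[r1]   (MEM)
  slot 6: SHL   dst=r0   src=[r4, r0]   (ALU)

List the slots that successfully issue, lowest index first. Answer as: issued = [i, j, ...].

[0] MUL needs rd=2 wr=1: ok; after: ALU=2 MUL=1 MEM=1 BR=1, R=5, W=1
[1] BR needs rd=0 wr=0: ok; after: ALU=2 MUL=1 MEM=1 BR=0, R=5, W=1
[2] MEM needs rd=1 wr=1: ok; after: ALU=2 MUL=1 MEM=0 BR=0, R=4, W=0
[3] BR needs rd=0 wr=0: FU; after: ALU=2 MUL=1 MEM=0 BR=0, R=4, W=0
[4] ALU needs rd=2 wr=1: WR_PORT; after: ALU=2 MUL=1 MEM=0 BR=0, R=4, W=0
[5] MEM needs rd=1 wr=1: FU; after: ALU=2 MUL=1 MEM=0 BR=0, R=4, W=0
[6] ALU needs rd=2 wr=1: WR_PORT; after: ALU=2 MUL=1 MEM=0 BR=0, R=4, W=0

issued = [0, 1, 2]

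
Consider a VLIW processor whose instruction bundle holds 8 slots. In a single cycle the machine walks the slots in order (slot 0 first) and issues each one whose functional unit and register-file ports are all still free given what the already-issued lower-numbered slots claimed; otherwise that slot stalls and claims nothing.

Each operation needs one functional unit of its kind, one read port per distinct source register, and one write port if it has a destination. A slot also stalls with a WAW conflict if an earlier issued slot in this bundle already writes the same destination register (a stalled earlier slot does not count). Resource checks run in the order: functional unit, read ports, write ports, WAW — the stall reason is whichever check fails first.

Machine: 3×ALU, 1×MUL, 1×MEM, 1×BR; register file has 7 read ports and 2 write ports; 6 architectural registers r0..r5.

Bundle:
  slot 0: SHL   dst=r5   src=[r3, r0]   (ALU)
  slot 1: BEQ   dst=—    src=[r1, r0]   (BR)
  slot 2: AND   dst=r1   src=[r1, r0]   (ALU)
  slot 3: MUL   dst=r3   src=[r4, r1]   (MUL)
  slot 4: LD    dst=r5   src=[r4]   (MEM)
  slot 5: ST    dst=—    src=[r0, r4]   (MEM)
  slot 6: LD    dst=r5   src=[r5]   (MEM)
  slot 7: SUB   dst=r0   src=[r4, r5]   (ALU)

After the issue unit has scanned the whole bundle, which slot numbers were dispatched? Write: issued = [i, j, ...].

(0) want 1×ALU +2rd +1wr — yes → AL2|MU1|ME1|BR1|rd5|wr1
(1) want 1×BR +2rd +0wr — yes → AL2|MU1|ME1|BR0|rd3|wr1
(2) want 1×ALU +2rd +1wr — yes → AL1|MU1|ME1|BR0|rd1|wr0
(3) want 1×MUL +2rd +1wr — RD_PORT → AL1|MU1|ME1|BR0|rd1|wr0
(4) want 1×MEM +1rd +1wr — WR_PORT → AL1|MU1|ME1|BR0|rd1|wr0
(5) want 1×MEM +2rd +0wr — RD_PORT → AL1|MU1|ME1|BR0|rd1|wr0
(6) want 1×MEM +1rd +1wr — WR_PORT → AL1|MU1|ME1|BR0|rd1|wr0
(7) want 1×ALU +2rd +1wr — RD_PORT → AL1|MU1|ME1|BR0|rd1|wr0

issued = [0, 1, 2]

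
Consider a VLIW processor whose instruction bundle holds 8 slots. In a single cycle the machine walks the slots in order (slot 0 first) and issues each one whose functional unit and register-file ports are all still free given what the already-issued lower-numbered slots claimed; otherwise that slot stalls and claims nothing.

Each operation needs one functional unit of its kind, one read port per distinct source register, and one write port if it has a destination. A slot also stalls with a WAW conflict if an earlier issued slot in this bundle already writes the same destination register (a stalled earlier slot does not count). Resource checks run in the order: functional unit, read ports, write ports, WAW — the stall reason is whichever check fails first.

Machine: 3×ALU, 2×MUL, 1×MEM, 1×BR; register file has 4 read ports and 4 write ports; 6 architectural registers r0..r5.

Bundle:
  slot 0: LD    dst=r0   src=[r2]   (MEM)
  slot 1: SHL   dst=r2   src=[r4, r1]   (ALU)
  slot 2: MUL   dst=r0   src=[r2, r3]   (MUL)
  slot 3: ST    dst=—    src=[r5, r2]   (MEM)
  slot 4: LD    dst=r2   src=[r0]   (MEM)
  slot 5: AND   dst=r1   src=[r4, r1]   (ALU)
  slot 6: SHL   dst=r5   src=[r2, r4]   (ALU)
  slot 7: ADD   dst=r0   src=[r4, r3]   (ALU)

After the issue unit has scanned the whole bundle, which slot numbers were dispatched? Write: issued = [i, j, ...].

issued = [0, 1]

slot 0 (MEM): ISSUE — free A3,Mu2,Ld0,B1 rp3 wp3
slot 1 (ALU): ISSUE — free A2,Mu2,Ld0,B1 rp1 wp2
slot 2 (MUL): stall RD_PORT — free A2,Mu2,Ld0,B1 rp1 wp2
slot 3 (MEM): stall FU — free A2,Mu2,Ld0,B1 rp1 wp2
slot 4 (MEM): stall FU — free A2,Mu2,Ld0,B1 rp1 wp2
slot 5 (ALU): stall RD_PORT — free A2,Mu2,Ld0,B1 rp1 wp2
slot 6 (ALU): stall RD_PORT — free A2,Mu2,Ld0,B1 rp1 wp2
slot 7 (ALU): stall RD_PORT — free A2,Mu2,Ld0,B1 rp1 wp2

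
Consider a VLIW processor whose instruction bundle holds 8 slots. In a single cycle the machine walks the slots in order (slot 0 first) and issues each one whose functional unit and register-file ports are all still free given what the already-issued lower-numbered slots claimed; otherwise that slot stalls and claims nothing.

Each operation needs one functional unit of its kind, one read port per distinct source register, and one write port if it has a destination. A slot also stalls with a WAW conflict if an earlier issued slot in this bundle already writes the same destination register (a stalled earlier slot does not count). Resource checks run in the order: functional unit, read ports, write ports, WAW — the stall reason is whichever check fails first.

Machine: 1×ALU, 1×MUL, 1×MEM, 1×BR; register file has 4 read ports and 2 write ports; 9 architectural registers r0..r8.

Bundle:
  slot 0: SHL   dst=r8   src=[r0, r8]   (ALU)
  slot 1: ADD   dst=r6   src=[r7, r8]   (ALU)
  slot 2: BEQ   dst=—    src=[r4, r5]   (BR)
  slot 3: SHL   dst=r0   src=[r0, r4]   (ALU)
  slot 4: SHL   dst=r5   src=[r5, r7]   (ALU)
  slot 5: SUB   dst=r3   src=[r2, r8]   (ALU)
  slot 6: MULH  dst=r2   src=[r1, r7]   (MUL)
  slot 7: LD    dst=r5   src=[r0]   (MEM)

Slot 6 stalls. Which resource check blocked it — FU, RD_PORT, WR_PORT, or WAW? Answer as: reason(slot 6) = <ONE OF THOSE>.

slot 0 (ALU): ISSUE — free A0,Mu1,Ld1,B1 rp2 wp1
slot 1 (ALU): stall FU — free A0,Mu1,Ld1,B1 rp2 wp1
slot 2 (BR): ISSUE — free A0,Mu1,Ld1,B0 rp0 wp1
slot 3 (ALU): stall FU — free A0,Mu1,Ld1,B0 rp0 wp1
slot 4 (ALU): stall FU — free A0,Mu1,Ld1,B0 rp0 wp1
slot 5 (ALU): stall FU — free A0,Mu1,Ld1,B0 rp0 wp1
slot 6 (MUL): stall RD_PORT — free A0,Mu1,Ld1,B0 rp0 wp1
slot 7 (MEM): stall RD_PORT — free A0,Mu1,Ld1,B0 rp0 wp1

reason(slot 6) = RD_PORT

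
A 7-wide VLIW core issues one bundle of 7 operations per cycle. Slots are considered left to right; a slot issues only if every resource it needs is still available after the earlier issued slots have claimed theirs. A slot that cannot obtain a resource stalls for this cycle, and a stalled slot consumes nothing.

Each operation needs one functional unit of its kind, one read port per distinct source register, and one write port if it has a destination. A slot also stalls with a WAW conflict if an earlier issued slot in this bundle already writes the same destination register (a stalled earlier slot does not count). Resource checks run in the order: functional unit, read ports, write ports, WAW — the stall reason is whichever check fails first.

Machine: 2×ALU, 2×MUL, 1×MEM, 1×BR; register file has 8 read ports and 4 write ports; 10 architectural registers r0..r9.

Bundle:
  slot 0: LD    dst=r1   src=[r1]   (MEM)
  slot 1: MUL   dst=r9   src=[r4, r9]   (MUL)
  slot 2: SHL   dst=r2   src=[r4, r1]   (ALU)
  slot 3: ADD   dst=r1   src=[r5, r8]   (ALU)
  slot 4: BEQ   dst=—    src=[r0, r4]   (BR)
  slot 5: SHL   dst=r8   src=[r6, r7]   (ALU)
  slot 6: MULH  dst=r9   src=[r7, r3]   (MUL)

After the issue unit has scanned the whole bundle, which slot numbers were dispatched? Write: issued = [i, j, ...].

issued = [0, 1, 2, 4]

#0 MEM src=r1 dispatched  <A:2 Mu:2 Ld:0 B:1 rd:7 wr:3>
#1 MUL src=r4,r9 dispatched  <A:2 Mu:1 Ld:0 B:1 rd:5 wr:2>
#2 ALU src=r4,r1 dispatched  <A:1 Mu:1 Ld:0 B:1 rd:3 wr:1>
#3 ALU src=r5,r8 held:WAW  <A:1 Mu:1 Ld:0 B:1 rd:3 wr:1>
#4 BR src=r0,r4 dispatched  <A:1 Mu:1 Ld:0 B:0 rd:1 wr:1>
#5 ALU src=r6,r7 held:RD_PORT  <A:1 Mu:1 Ld:0 B:0 rd:1 wr:1>
#6 MUL src=r7,r3 held:RD_PORT  <A:1 Mu:1 Ld:0 B:0 rd:1 wr:1>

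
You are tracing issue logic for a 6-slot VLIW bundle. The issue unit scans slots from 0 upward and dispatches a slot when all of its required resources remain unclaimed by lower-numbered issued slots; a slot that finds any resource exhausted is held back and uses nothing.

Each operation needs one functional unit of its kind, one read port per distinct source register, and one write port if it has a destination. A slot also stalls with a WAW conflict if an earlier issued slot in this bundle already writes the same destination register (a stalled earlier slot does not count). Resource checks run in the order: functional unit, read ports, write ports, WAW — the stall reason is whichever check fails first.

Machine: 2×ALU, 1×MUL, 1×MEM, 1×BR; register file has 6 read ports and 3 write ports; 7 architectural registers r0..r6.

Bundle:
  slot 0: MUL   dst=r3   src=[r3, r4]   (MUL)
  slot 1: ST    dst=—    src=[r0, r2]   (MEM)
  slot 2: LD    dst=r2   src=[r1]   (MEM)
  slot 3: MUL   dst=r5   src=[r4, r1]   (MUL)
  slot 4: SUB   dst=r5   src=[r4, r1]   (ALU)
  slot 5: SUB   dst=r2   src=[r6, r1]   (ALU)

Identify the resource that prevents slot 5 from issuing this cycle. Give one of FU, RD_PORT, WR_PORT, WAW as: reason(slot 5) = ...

#0 MUL src=r3,r4 dispatched  <A:2 Mu:0 Ld:1 B:1 rd:4 wr:2>
#1 MEM src=r0,r2 dispatched  <A:2 Mu:0 Ld:0 B:1 rd:2 wr:2>
#2 MEM src=r1 held:FU  <A:2 Mu:0 Ld:0 B:1 rd:2 wr:2>
#3 MUL src=r4,r1 held:FU  <A:2 Mu:0 Ld:0 B:1 rd:2 wr:2>
#4 ALU src=r4,r1 dispatched  <A:1 Mu:0 Ld:0 B:1 rd:0 wr:1>
#5 ALU src=r6,r1 held:RD_PORT  <A:1 Mu:0 Ld:0 B:1 rd:0 wr:1>

reason(slot 5) = RD_PORT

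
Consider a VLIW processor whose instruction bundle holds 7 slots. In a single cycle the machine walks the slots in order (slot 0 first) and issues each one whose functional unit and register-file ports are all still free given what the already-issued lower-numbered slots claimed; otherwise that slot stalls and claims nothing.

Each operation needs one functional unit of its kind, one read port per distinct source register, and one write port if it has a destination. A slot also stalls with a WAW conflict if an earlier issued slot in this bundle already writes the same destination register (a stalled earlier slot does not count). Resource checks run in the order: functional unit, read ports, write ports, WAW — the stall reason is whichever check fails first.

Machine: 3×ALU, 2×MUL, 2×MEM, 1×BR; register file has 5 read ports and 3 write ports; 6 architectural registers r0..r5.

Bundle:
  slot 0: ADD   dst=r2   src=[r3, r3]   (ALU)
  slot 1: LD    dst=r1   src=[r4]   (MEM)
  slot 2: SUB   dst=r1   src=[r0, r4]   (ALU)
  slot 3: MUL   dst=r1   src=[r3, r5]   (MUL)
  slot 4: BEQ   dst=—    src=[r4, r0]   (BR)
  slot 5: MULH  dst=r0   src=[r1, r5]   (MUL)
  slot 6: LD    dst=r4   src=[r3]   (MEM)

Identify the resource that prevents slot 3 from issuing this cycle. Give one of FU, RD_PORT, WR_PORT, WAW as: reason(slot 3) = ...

reason(slot 3) = WAW

  0. ALU→r2 ⇒ go  {2A/2Mu/2Ld/1B | 4r 2w}
  1. MEM→r1 ⇒ go  {2A/2Mu/1Ld/1B | 3r 1w}
  2. ALU→r1 ⇒ no(WAW)  {2A/2Mu/1Ld/1B | 3r 1w}
  3. MUL→r1 ⇒ no(WAW)  {2A/2Mu/1Ld/1B | 3r 1w}
  4. BR ⇒ go  {2A/2Mu/1Ld/0B | 1r 1w}
  5. MUL→r0 ⇒ no(RD_PORT)  {2A/2Mu/1Ld/0B | 1r 1w}
  6. MEM→r4 ⇒ go  {2A/2Mu/0Ld/0B | 0r 0w}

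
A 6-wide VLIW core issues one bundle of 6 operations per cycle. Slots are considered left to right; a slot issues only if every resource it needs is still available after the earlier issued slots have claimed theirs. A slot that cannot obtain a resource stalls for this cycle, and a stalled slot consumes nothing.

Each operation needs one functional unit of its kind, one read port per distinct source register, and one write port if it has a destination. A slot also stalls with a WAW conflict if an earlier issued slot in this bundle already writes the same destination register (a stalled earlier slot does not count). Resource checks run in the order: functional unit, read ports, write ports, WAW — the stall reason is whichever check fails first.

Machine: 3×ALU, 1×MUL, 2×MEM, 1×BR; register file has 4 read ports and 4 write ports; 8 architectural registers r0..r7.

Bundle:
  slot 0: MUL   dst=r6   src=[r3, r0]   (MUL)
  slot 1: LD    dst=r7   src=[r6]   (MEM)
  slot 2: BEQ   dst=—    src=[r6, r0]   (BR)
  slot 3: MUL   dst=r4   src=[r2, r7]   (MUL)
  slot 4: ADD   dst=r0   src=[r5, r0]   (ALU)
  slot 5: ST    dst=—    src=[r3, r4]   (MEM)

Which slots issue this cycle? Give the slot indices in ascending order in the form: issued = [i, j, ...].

issued = [0, 1]

  0. MUL→r6 ⇒ go  {3A/0Mu/2Ld/1B | 2r 3w}
  1. MEM→r7 ⇒ go  {3A/0Mu/1Ld/1B | 1r 2w}
  2. BR ⇒ no(RD_PORT)  {3A/0Mu/1Ld/1B | 1r 2w}
  3. MUL→r4 ⇒ no(FU)  {3A/0Mu/1Ld/1B | 1r 2w}
  4. ALU→r0 ⇒ no(RD_PORT)  {3A/0Mu/1Ld/1B | 1r 2w}
  5. MEM ⇒ no(RD_PORT)  {3A/0Mu/1Ld/1B | 1r 2w}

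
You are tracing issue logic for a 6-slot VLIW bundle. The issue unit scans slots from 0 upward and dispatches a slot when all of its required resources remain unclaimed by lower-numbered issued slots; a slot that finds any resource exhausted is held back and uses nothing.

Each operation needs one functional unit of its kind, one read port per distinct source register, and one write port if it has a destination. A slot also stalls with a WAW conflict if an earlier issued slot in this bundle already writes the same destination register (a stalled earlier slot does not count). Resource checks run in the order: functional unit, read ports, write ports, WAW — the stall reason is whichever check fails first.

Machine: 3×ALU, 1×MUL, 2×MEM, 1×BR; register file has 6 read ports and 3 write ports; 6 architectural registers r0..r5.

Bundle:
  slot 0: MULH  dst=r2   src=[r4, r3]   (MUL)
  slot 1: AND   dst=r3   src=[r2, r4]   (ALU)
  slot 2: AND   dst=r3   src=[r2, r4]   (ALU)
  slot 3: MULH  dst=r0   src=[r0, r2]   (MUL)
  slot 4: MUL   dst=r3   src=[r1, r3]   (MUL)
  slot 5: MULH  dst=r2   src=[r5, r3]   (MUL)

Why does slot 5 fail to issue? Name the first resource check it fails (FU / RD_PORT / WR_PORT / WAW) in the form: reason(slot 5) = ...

  0. MUL→r2 ⇒ go  {3A/0Mu/2Ld/1B | 4r 2w}
  1. ALU→r3 ⇒ go  {2A/0Mu/2Ld/1B | 2r 1w}
  2. ALU→r3 ⇒ no(WAW)  {2A/0Mu/2Ld/1B | 2r 1w}
  3. MUL→r0 ⇒ no(FU)  {2A/0Mu/2Ld/1B | 2r 1w}
  4. MUL→r3 ⇒ no(FU)  {2A/0Mu/2Ld/1B | 2r 1w}
  5. MUL→r2 ⇒ no(FU)  {2A/0Mu/2Ld/1B | 2r 1w}

reason(slot 5) = FU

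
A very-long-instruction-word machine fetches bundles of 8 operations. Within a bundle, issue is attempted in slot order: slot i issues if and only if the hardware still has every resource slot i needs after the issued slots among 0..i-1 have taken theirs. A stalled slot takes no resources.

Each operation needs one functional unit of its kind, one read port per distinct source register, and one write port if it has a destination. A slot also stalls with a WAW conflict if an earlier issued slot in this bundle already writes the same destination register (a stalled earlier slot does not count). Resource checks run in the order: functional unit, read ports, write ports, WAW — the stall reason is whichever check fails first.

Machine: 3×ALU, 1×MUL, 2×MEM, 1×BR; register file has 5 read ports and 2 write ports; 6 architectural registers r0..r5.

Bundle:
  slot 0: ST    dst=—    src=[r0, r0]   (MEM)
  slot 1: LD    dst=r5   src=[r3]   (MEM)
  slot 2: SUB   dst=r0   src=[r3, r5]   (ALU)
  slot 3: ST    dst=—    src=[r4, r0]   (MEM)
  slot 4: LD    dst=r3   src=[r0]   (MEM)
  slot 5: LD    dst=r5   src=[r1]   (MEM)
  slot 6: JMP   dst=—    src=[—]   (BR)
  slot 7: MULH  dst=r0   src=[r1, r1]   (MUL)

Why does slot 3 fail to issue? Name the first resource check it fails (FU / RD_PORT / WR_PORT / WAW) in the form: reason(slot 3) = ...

slot 0 (MEM): ISSUE — free A3,Mu1,Ld1,B1 rp4 wp2
slot 1 (MEM): ISSUE — free A3,Mu1,Ld0,B1 rp3 wp1
slot 2 (ALU): ISSUE — free A2,Mu1,Ld0,B1 rp1 wp0
slot 3 (MEM): stall FU — free A2,Mu1,Ld0,B1 rp1 wp0
slot 4 (MEM): stall FU — free A2,Mu1,Ld0,B1 rp1 wp0
slot 5 (MEM): stall FU — free A2,Mu1,Ld0,B1 rp1 wp0
slot 6 (BR): ISSUE — free A2,Mu1,Ld0,B0 rp1 wp0
slot 7 (MUL): stall WR_PORT — free A2,Mu1,Ld0,B0 rp1 wp0

reason(slot 3) = FU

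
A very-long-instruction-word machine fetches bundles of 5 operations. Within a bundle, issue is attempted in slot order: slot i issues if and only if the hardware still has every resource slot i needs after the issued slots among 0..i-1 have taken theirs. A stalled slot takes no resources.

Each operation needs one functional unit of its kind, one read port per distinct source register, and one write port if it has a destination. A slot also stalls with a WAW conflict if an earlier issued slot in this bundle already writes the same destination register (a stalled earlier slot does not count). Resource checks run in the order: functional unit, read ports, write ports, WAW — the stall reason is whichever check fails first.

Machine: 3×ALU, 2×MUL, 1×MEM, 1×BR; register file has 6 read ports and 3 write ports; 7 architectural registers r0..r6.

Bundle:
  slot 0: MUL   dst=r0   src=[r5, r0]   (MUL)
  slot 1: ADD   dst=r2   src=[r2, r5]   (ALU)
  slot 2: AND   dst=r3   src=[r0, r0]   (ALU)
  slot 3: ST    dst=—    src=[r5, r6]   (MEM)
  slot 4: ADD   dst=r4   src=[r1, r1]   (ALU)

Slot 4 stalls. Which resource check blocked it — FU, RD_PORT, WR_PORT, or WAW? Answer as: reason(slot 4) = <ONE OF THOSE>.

#0 MUL src=r5,r0 dispatched  <A:3 Mu:1 Ld:1 B:1 rd:4 wr:2>
#1 ALU src=r2,r5 dispatched  <A:2 Mu:1 Ld:1 B:1 rd:2 wr:1>
#2 ALU src=r0,r0 dispatched  <A:1 Mu:1 Ld:1 B:1 rd:1 wr:0>
#3 MEM src=r5,r6 held:RD_PORT  <A:1 Mu:1 Ld:1 B:1 rd:1 wr:0>
#4 ALU src=r1,r1 held:WR_PORT  <A:1 Mu:1 Ld:1 B:1 rd:1 wr:0>

reason(slot 4) = WR_PORT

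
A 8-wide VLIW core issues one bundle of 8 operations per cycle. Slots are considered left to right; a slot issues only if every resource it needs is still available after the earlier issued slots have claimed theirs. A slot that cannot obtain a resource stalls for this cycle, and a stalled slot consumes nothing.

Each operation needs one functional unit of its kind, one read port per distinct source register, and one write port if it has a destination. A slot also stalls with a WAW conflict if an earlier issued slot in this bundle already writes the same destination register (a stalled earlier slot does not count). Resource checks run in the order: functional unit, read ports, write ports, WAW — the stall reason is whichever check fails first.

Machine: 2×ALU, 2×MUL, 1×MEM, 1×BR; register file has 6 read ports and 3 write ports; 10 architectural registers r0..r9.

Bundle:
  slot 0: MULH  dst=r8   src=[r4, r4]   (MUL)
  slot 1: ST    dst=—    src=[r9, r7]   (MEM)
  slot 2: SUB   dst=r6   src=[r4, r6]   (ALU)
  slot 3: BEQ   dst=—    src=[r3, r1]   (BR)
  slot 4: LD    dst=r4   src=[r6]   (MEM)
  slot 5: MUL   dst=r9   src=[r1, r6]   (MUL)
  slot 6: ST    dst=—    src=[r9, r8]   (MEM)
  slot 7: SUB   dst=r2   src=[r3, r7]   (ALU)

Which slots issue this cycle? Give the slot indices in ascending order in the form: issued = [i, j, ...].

#0 MUL src=r4,r4 dispatched  <A:2 Mu:1 Ld:1 B:1 rd:5 wr:2>
#1 MEM src=r9,r7 dispatched  <A:2 Mu:1 Ld:0 B:1 rd:3 wr:2>
#2 ALU src=r4,r6 dispatched  <A:1 Mu:1 Ld:0 B:1 rd:1 wr:1>
#3 BR src=r3,r1 held:RD_PORT  <A:1 Mu:1 Ld:0 B:1 rd:1 wr:1>
#4 MEM src=r6 held:FU  <A:1 Mu:1 Ld:0 B:1 rd:1 wr:1>
#5 MUL src=r1,r6 held:RD_PORT  <A:1 Mu:1 Ld:0 B:1 rd:1 wr:1>
#6 MEM src=r9,r8 held:FU  <A:1 Mu:1 Ld:0 B:1 rd:1 wr:1>
#7 ALU src=r3,r7 held:RD_PORT  <A:1 Mu:1 Ld:0 B:1 rd:1 wr:1>

issued = [0, 1, 2]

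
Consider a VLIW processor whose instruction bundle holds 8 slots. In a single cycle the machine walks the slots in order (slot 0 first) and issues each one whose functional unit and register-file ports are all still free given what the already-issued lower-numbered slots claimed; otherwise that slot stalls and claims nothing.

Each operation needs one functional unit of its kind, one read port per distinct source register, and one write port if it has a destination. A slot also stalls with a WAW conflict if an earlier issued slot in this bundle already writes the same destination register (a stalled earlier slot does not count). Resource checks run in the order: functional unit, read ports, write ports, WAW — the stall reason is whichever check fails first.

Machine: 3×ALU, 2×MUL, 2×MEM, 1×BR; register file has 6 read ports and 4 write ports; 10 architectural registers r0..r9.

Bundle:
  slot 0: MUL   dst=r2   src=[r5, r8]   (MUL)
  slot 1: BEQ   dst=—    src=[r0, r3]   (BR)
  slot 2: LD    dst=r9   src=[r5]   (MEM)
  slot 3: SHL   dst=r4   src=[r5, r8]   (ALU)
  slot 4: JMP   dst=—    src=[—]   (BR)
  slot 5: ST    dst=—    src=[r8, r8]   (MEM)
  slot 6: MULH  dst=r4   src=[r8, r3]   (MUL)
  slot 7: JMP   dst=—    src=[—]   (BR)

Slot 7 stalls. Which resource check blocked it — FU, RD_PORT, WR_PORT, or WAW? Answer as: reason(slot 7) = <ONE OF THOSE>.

[0] MUL needs rd=2 wr=1: ok; after: ALU=3 MUL=1 MEM=2 BR=1, R=4, W=3
[1] BR needs rd=2 wr=0: ok; after: ALU=3 MUL=1 MEM=2 BR=0, R=2, W=3
[2] MEM needs rd=1 wr=1: ok; after: ALU=3 MUL=1 MEM=1 BR=0, R=1, W=2
[3] ALU needs rd=2 wr=1: RD_PORT; after: ALU=3 MUL=1 MEM=1 BR=0, R=1, W=2
[4] BR needs rd=0 wr=0: FU; after: ALU=3 MUL=1 MEM=1 BR=0, R=1, W=2
[5] MEM needs rd=1 wr=0: ok; after: ALU=3 MUL=1 MEM=0 BR=0, R=0, W=2
[6] MUL needs rd=2 wr=1: RD_PORT; after: ALU=3 MUL=1 MEM=0 BR=0, R=0, W=2
[7] BR needs rd=0 wr=0: FU; after: ALU=3 MUL=1 MEM=0 BR=0, R=0, W=2

reason(slot 7) = FU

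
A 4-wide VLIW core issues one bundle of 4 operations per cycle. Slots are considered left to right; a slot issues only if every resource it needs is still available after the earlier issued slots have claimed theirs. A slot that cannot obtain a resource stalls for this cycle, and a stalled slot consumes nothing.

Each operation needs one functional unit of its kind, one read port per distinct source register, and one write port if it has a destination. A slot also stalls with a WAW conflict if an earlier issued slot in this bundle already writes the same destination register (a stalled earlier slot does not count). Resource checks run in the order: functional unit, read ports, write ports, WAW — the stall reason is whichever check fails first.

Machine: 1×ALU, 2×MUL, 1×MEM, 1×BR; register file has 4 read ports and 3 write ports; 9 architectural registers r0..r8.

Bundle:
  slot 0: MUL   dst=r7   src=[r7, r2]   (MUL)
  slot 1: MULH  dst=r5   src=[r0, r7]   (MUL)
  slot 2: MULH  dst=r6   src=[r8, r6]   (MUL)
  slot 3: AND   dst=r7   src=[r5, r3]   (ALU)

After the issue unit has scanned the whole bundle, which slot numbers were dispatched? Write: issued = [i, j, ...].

#0 MUL src=r7,r2 dispatched  <A:1 Mu:1 Ld:1 B:1 rd:2 wr:2>
#1 MUL src=r0,r7 dispatched  <A:1 Mu:0 Ld:1 B:1 rd:0 wr:1>
#2 MUL src=r8,r6 held:FU  <A:1 Mu:0 Ld:1 B:1 rd:0 wr:1>
#3 ALU src=r5,r3 held:RD_PORT  <A:1 Mu:0 Ld:1 B:1 rd:0 wr:1>

issued = [0, 1]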